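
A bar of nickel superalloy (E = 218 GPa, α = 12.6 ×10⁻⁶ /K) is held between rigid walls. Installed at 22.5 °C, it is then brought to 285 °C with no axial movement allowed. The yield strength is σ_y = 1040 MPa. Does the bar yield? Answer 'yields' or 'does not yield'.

ΔT = 262.5 K. Constrained thermal stress σ = E·α·ΔT = 218.0×10³ MPa × 12.6×10⁻⁶ × 262.5 = 721 MPa (compressive).
Compare to σ_y = 1040 MPa: σ < σ_y, so it does not yield.

does not yield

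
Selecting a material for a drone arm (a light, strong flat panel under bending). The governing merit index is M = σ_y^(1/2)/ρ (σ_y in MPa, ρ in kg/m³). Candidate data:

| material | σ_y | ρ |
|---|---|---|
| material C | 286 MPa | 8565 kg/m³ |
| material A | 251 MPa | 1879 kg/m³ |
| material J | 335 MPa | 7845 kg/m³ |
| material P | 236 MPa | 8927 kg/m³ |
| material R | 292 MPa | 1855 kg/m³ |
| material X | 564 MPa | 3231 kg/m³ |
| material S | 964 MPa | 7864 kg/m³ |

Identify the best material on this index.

Computing M directly (units already consistent):
  material R: M = 9.21×10⁻³
  material A: M = 8.43×10⁻³
  material X: M = 7.35×10⁻³
  material S: M = 3.95×10⁻³
  material J: M = 2.33×10⁻³
  material C: M = 1.97×10⁻³
  material P: M = 1.72×10⁻³
Highest index: material R.

material R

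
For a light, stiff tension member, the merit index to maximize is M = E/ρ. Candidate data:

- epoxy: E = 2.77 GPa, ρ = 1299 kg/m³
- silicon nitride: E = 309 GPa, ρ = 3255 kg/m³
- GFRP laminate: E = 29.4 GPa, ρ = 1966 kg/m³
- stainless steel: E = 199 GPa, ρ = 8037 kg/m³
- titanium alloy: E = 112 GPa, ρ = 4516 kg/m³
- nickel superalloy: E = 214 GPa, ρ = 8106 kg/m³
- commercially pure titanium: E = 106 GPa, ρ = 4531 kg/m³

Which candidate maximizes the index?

silicon nitride

Evaluate M for each candidate:
  silicon nitride: M = 94.9 MN·m/kg
  nickel superalloy: M = 26.4 MN·m/kg
  titanium alloy: M = 24.8 MN·m/kg
  stainless steel: M = 24.8 MN·m/kg
  commercially pure titanium: M = 23.4 MN·m/kg
  GFRP laminate: M = 15.0 MN·m/kg
  epoxy: M = 2.13 MN·m/kg
Silicon nitride ranks first.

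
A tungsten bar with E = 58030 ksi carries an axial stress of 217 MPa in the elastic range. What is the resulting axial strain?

E = 58030 ksi = 400.1 GPa = 400100 MPa.
ε = σ/E = 217 / 400100 = 5.42×10⁻⁴.

5.42×10⁻⁴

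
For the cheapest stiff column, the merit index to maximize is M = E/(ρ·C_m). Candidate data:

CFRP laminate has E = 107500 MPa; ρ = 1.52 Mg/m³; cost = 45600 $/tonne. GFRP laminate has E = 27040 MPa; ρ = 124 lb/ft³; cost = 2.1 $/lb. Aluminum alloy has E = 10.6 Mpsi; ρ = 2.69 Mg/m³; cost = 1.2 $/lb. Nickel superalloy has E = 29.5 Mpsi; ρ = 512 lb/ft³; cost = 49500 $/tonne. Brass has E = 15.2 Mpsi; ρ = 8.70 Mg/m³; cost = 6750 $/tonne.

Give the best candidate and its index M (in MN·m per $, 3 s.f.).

Convert each candidate to consistent units, then evaluate M:
  CFRP laminate: E = 107.5 GPa, ρ = 1520 kg/m³, cost = 45.60 $/kg
  GFRP laminate: E = 27.04 GPa, ρ = 1986 kg/m³, cost = 4.630 $/kg
  aluminum alloy: E = 73.08 GPa, ρ = 2690 kg/m³, cost = 2.646 $/kg
  nickel superalloy: E = 203.4 GPa, ρ = 8201 kg/m³, cost = 49.50 $/kg
  brass: E = 104.8 GPa, ρ = 8700 kg/m³, cost = 6.750 $/kg
  aluminum alloy: M = 10.3 MN·m per $
  GFRP laminate: M = 2.94 MN·m per $
  brass: M = 1.78 MN·m per $
  CFRP laminate: M = 1.55 MN·m per $
  nickel superalloy: M = 0.501 MN·m per $
Highest index: aluminum alloy.

aluminum alloy, M = 10.3 MN·m per $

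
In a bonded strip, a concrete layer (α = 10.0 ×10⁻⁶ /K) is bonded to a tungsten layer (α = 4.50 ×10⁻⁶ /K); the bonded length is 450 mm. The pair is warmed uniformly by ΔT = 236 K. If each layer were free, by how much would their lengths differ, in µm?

584 µm

Δα = |10.0 − 4.50|×10⁻⁶/K = 5.50×10⁻⁶/K.
ΔL_mismatch = Δα·L·ΔT = 5.50×10⁻⁶ × 450.0 mm × 236.0 K = 584 µm.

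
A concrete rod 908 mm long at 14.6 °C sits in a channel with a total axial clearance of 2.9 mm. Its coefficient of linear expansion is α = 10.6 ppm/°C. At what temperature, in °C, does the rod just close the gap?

316 °C

α·L₀·ΔT = 2.9 mm ⇒ ΔT = 2.9 / (10.6×10⁻⁶ × 908.0) = 301.3 K.
T = 14.6 + 301.3 = 315.9 °C.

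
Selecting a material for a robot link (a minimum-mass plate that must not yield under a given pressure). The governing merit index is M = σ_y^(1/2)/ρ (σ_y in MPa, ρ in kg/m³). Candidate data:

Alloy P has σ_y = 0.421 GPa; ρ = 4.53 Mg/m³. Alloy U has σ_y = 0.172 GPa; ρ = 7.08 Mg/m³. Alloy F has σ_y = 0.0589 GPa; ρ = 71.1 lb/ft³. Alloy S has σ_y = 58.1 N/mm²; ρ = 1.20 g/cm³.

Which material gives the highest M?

In SI units:
  alloy P: σ_y = 421.0 MPa, ρ = 4530 kg/m³
  alloy U: σ_y = 172.0 MPa, ρ = 7080 kg/m³
  alloy F: σ_y = 58.90 MPa, ρ = 1139 kg/m³
  alloy S: σ_y = 58.10 MPa, ρ = 1200 kg/m³
  alloy F: M = 6.74×10⁻³
  alloy S: M = 6.35×10⁻³
  alloy P: M = 4.53×10⁻³
  alloy U: M = 1.85×10⁻³
The maximum is for alloy F.

alloy F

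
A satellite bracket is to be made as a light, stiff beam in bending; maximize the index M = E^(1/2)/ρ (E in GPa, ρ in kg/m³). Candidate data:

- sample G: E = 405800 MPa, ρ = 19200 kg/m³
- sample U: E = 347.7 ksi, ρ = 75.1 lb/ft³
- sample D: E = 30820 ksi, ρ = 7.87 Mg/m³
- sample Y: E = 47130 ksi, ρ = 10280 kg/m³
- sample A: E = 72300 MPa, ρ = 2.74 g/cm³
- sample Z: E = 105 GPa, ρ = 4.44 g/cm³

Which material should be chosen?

sample A

Normalizing units and computing the index:
  sample G: E = 405.8 GPa, ρ = 19200 kg/m³
  sample U: E = 2.397 GPa, ρ = 1203 kg/m³
  sample D: E = 212.5 GPa, ρ = 7870 kg/m³
  sample Y: E = 324.9 GPa, ρ = 10280 kg/m³
  sample A: E = 72.30 GPa, ρ = 2740 kg/m³
  sample Z: E = 105.0 GPa, ρ = 4440 kg/m³
  sample A: M = 3.10×10⁻³
  sample Z: M = 2.31×10⁻³
  sample D: M = 1.85×10⁻³
  sample Y: M = 1.75×10⁻³
  sample U: M = 1.29×10⁻³
  sample G: M = 1.05×10⁻³
Sample A ranks first.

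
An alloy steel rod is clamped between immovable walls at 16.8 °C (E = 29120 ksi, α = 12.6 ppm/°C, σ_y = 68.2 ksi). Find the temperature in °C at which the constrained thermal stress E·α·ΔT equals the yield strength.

E = 29120 ksi = 200.8 GPa.
σ_y = 68.2 ksi = 470.2 MPa.
E·α·ΔT = 470.2 MPa ⇒ ΔT = 470.2 / (200.8×10³ × 12.6×10⁻⁶) = 185.9 K.
T = 16.8 + 185.9 = 202.7 °C.

203 °C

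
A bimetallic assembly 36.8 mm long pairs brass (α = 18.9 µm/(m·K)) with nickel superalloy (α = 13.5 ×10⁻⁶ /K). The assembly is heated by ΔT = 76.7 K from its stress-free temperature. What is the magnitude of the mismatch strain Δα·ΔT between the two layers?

Δα = |18.9 − 13.5|×10⁻⁶/K = 5.40×10⁻⁶/K.
Mismatch strain = Δα·ΔT = 5.40×10⁻⁶ × 76.7 = 4.14×10⁻⁴.

4.14×10⁻⁴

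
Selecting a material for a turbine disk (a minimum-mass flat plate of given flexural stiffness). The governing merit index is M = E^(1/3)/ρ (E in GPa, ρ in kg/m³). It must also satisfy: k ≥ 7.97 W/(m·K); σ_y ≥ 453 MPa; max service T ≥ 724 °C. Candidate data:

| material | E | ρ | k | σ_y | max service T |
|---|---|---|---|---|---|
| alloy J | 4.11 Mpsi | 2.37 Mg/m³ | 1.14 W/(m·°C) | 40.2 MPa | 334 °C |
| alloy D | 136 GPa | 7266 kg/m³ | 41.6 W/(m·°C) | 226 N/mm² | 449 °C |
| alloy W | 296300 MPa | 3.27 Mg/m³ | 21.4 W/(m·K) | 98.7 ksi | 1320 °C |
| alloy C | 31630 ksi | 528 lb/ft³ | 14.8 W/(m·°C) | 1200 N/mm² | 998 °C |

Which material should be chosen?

Screen on constraints: k ≥ 7.97 W/(m·K); σ_y ≥ 453 MPa; max service T ≥ 724 °C. Survivors: alloy W, alloy C.
After converting to SI:
  alloy W: E = 296.3 GPa, ρ = 3270 kg/m³
  alloy C: E = 218.1 GPa, ρ = 8458 kg/m³
  alloy W: M = 2.04×10⁻³
  alloy C: M = 0.712×10⁻³
Highest index: alloy W.

alloy W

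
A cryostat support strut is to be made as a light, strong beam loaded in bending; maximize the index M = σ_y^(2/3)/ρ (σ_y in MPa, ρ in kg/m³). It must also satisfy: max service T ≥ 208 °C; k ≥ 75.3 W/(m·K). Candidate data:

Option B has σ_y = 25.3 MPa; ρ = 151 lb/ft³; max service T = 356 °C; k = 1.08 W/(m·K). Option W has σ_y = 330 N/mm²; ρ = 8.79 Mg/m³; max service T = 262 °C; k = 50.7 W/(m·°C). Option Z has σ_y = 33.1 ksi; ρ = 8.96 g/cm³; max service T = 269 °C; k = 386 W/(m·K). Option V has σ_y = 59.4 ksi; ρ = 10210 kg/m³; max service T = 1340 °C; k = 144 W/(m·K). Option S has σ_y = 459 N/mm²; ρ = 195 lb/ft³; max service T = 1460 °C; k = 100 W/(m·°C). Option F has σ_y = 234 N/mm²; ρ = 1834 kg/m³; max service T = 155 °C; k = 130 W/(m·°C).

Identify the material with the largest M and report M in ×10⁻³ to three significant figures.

Screen on constraints: max service T ≥ 208 °C; k ≥ 75.3 W/(m·K). Survivors: option Z, option V, option S.
Convert each candidate to consistent units, then evaluate M:
  option Z: σ_y = 228.2 MPa, ρ = 8960 kg/m³
  option V: σ_y = 409.5 MPa, ρ = 10210 kg/m³
  option S: σ_y = 459.0 MPa, ρ = 3124 kg/m³
  option S: M = 19.0×10⁻³
  option V: M = 5.40×10⁻³
  option Z: M = 4.17×10⁻³
Option S ranks first.

option S, M = 19.0×10⁻³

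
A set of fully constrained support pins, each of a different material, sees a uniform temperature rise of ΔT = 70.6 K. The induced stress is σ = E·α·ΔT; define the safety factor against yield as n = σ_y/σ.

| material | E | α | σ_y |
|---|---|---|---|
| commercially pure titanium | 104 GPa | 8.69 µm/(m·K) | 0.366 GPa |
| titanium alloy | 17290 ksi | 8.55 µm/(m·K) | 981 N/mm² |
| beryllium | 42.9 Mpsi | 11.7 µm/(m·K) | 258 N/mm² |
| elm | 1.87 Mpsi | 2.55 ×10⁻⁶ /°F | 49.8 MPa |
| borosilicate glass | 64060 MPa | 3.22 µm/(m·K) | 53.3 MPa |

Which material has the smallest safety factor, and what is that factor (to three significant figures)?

beryllium, n = 1.06

Converting E to GPa, α to ×10⁻⁶/K, σ_y to MPa, then σ and n for each:
  commercially pure titanium: E = 104.0, α = 8.69, σ_y = 366.0 → σ = 63.8 MPa, n = 5.74
  titanium alloy: E = 119.2, α = 8.55, σ_y = 981.0 → σ = 72.0 MPa, n = 13.6
  beryllium: E = 295.8, α = 11.7, σ_y = 258.0 → σ = 244 MPa, n = 1.06
  elm: E = 12.89, α = 4.59, σ_y = 49.80 → σ = 4.18 MPa, n = 11.9
  borosilicate glass: E = 64.06, α = 3.22, σ_y = 53.30 → σ = 14.6 MPa, n = 3.66
The minimum is beryllium at n = 1.06.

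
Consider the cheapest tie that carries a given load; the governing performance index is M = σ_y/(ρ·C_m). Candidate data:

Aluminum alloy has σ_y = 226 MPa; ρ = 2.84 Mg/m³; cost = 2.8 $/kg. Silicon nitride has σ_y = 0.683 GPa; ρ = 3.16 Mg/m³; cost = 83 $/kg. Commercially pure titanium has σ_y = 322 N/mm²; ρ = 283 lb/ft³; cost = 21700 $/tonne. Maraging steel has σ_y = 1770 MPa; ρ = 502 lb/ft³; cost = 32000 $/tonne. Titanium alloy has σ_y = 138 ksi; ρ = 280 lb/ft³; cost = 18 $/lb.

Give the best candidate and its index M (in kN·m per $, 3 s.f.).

Normalizing units and computing the index:
  aluminum alloy: σ_y = 226.0 MPa, ρ = 2840 kg/m³, cost = 2.800 $/kg
  silicon nitride: σ_y = 683.0 MPa, ρ = 3160 kg/m³, cost = 83.00 $/kg
  commercially pure titanium: σ_y = 322.0 MPa, ρ = 4533 kg/m³, cost = 21.70 $/kg
  maraging steel: σ_y = 1770 MPa, ρ = 8041 kg/m³, cost = 32.00 $/kg
  titanium alloy: σ_y = 951.5 MPa, ρ = 4485 kg/m³, cost = 39.68 $/kg
  aluminum alloy: M = 28.4 kN·m per $
  maraging steel: M = 6.88 kN·m per $
  titanium alloy: M = 5.35 kN·m per $
  commercially pure titanium: M = 3.27 kN·m per $
  silicon nitride: M = 2.60 kN·m per $
Highest index: aluminum alloy.

aluminum alloy, M = 28.4 kN·m per $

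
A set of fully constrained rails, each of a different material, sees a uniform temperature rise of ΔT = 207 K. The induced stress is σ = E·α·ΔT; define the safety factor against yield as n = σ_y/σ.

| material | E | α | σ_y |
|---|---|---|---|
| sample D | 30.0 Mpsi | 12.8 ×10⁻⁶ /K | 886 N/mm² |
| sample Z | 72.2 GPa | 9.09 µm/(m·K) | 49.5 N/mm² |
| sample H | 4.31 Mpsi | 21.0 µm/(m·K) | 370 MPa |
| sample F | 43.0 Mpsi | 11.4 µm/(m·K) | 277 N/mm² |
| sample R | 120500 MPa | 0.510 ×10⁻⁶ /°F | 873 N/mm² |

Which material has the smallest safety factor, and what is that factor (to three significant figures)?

Converting E to GPa, α to ×10⁻⁶/K, σ_y to MPa, then σ and n for each:
  sample D: E = 206.8, α = 12.8, σ_y = 886.0 → σ = 548 MPa, n = 1.62
  sample Z: E = 72.20, α = 9.09, σ_y = 49.50 → σ = 136 MPa, n = 0.364
  sample H: E = 29.72, α = 21.0, σ_y = 370.0 → σ = 129 MPa, n = 2.86
  sample F: E = 296.5, α = 11.4, σ_y = 277.0 → σ = 700 MPa, n = 0.396
  sample R: E = 120.5, α = 0.918, σ_y = 873.0 → σ = 22.9 MPa, n = 38.1
The minimum is sample Z at n = 0.364.

sample Z, n = 0.364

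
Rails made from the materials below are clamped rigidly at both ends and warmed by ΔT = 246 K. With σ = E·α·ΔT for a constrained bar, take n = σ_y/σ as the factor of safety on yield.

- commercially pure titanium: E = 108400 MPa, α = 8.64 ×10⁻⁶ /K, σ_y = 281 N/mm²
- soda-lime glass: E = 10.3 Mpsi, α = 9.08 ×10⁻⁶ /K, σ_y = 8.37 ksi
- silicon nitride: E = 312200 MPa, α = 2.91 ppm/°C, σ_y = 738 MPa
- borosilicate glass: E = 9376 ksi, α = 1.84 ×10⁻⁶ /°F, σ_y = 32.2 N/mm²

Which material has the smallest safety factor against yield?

soda-lime glass

Converting E to GPa, α to ×10⁻⁶/K, σ_y to MPa, then σ and n for each:
  commercially pure titanium: E = 108.4, α = 8.64, σ_y = 281.0 → σ = 230 MPa, n = 1.22
  soda-lime glass: E = 71.02, α = 9.08, σ_y = 57.71 → σ = 159 MPa, n = 0.364
  silicon nitride: E = 312.2, α = 2.91, σ_y = 738.0 → σ = 223 MPa, n = 3.30
  borosilicate glass: E = 64.65, α = 3.31, σ_y = 32.20 → σ = 52.7 MPa, n = 0.611
Soda-lime glass has the lowest safety factor, n = 0.364.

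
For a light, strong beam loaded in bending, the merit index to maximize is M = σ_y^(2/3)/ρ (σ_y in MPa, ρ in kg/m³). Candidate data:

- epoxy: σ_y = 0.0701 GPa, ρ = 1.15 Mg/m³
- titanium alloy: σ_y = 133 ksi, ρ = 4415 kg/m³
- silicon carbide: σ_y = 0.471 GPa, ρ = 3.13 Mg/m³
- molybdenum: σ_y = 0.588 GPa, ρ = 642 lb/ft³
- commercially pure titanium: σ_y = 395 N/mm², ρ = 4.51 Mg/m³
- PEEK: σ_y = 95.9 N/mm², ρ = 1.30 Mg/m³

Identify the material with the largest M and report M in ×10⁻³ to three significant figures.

Normalizing units and computing the index:
  epoxy: σ_y = 70.10 MPa, ρ = 1150 kg/m³
  titanium alloy: σ_y = 917.0 MPa, ρ = 4415 kg/m³
  silicon carbide: σ_y = 471.0 MPa, ρ = 3130 kg/m³
  molybdenum: σ_y = 588.0 MPa, ρ = 10280 kg/m³
  commercially pure titanium: σ_y = 395.0 MPa, ρ = 4510 kg/m³
  PEEK: σ_y = 95.90 MPa, ρ = 1300 kg/m³
  titanium alloy: M = 21.4×10⁻³
  silicon carbide: M = 19.3×10⁻³
  PEEK: M = 16.1×10⁻³
  epoxy: M = 14.8×10⁻³
  commercially pure titanium: M = 11.9×10⁻³
  molybdenum: M = 6.82×10⁻³
Titanium alloy has the largest M.

titanium alloy, M = 21.4×10⁻³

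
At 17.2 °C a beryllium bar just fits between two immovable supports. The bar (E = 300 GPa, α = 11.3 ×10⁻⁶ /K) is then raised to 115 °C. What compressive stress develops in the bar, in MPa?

332 MPa

ΔT = 97.80 K. Constrained thermal stress σ = E·α·ΔT = 300.0×10³ MPa × 11.3×10⁻⁶ × 97.80 = 332 MPa (compressive).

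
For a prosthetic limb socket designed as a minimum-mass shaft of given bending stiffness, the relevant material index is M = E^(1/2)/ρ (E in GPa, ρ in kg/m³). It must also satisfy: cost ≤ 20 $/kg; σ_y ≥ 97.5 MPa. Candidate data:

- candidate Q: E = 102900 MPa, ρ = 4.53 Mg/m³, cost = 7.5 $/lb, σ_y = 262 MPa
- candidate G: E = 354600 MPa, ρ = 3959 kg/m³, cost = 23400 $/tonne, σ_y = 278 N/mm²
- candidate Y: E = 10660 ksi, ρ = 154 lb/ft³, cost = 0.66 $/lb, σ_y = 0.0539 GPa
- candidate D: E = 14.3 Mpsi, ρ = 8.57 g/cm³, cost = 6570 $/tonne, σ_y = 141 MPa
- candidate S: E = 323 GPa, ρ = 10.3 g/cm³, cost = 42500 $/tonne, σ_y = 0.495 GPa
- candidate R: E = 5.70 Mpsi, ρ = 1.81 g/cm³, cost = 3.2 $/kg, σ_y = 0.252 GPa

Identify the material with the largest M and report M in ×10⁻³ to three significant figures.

candidate R, M = 3.46×10⁻³

Screen on constraints: cost ≤ 20 $/kg; σ_y ≥ 97.5 MPa. Survivors: candidate Q, candidate D, candidate R.
Convert each candidate to consistent units, then evaluate M:
  candidate Q: E = 102.9 GPa, ρ = 4530 kg/m³
  candidate D: E = 98.60 GPa, ρ = 8570 kg/m³
  candidate R: E = 39.30 GPa, ρ = 1810 kg/m³
  candidate R: M = 3.46×10⁻³
  candidate Q: M = 2.24×10⁻³
  candidate D: M = 1.16×10⁻³
The maximum is for candidate R.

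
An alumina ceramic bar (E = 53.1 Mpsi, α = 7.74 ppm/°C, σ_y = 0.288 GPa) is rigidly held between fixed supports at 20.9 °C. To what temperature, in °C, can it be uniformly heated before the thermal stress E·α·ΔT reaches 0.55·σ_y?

E = 53.1 Mpsi = 366.1 GPa.
σ_y = 0.288 GPa = 288.0 MPa.
E·α·ΔT = 158.4 MPa ⇒ ΔT = 158.4 / (366.1×10³ × 7.74×10⁻⁶) = 55.90 K.
T = 20.9 + 55.90 = 76.80 °C.

76.8 °C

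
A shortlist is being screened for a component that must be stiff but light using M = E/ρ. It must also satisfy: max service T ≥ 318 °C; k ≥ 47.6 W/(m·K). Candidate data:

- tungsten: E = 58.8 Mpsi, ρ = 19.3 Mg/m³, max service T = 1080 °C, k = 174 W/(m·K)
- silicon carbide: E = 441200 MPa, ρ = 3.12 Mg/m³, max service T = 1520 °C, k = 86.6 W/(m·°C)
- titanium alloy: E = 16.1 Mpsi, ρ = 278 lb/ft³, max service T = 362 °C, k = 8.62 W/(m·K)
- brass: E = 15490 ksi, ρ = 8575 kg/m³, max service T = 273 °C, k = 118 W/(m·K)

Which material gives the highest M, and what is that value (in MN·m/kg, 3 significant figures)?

silicon carbide, M = 141 MN·m/kg

Screen on constraints: max service T ≥ 318 °C; k ≥ 47.6 W/(m·K). Survivors: tungsten, silicon carbide.
Putting every candidate on a common basis:
  tungsten: E = 405.4 GPa, ρ = 19300 kg/m³
  silicon carbide: E = 441.2 GPa, ρ = 3120 kg/m³
  silicon carbide: M = 141 MN·m/kg
  tungsten: M = 21.0 MN·m/kg
The maximum is for silicon carbide.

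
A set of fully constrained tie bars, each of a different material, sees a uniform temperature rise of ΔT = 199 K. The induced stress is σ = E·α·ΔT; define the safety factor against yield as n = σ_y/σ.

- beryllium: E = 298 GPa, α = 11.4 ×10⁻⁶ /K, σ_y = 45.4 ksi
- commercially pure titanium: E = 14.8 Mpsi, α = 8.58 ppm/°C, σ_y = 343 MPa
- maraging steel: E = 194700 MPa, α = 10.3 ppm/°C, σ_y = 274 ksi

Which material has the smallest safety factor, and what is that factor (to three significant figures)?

beryllium, n = 0.463

Per material, after unit conversion:
  beryllium: E = 298.0, α = 11.4, σ_y = 313.0 → σ = 676 MPa, n = 0.463
  commercially pure titanium: E = 102.0, α = 8.58, σ_y = 343.0 → σ = 174 MPa, n = 1.97
  maraging steel: E = 194.7, α = 10.3, σ_y = 1889 → σ = 399 MPa, n = 4.73
Smallest n: beryllium with n = 0.463.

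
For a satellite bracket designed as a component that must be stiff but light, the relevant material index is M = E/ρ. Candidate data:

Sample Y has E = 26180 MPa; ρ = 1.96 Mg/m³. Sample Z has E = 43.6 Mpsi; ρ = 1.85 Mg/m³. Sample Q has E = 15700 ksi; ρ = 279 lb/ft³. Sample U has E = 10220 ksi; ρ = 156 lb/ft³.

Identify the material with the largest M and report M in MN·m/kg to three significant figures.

sample Z, M = 162 MN·m/kg

In SI units:
  sample Y: E = 26.18 GPa, ρ = 1960 kg/m³
  sample Z: E = 300.6 GPa, ρ = 1850 kg/m³
  sample Q: E = 108.2 GPa, ρ = 4469 kg/m³
  sample U: E = 70.46 GPa, ρ = 2499 kg/m³
  sample Z: M = 162 MN·m/kg
  sample U: M = 28.2 MN·m/kg
  sample Q: M = 24.2 MN·m/kg
  sample Y: M = 13.4 MN·m/kg
Highest index: sample Z.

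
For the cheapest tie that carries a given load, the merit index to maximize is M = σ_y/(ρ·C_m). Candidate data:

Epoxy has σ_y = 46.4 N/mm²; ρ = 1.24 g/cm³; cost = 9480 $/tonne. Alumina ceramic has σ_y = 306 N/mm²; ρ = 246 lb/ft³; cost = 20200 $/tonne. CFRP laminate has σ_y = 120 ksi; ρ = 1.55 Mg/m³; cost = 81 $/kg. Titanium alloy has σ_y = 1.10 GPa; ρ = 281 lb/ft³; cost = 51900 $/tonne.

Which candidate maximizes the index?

In SI units:
  epoxy: σ_y = 46.40 MPa, ρ = 1240 kg/m³, cost = 9.480 $/kg
  alumina ceramic: σ_y = 306.0 MPa, ρ = 3941 kg/m³, cost = 20.20 $/kg
  CFRP laminate: σ_y = 827.4 MPa, ρ = 1550 kg/m³, cost = 81.00 $/kg
  titanium alloy: σ_y = 1100 MPa, ρ = 4501 kg/m³, cost = 51.90 $/kg
  CFRP laminate: M = 6.59 kN·m per $
  titanium alloy: M = 4.71 kN·m per $
  epoxy: M = 3.95 kN·m per $
  alumina ceramic: M = 3.84 kN·m per $
CFRP laminate has the largest M.

CFRP laminate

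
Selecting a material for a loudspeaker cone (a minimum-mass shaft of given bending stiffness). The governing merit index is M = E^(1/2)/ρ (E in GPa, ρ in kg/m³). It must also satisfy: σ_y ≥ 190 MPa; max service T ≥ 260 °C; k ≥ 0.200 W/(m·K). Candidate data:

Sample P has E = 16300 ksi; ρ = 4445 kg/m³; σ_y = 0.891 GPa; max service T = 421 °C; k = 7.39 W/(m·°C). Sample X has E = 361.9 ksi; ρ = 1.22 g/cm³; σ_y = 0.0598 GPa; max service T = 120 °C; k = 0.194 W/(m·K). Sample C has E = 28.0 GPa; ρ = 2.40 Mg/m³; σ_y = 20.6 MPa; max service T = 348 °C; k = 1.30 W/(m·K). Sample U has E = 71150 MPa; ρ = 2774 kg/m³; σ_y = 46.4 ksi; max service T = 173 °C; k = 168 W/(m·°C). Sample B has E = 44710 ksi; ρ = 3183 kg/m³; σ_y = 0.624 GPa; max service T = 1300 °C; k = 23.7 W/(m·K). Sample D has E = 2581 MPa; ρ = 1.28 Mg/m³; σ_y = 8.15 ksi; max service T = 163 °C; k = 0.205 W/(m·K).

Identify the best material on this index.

sample B

Screen on constraints: σ_y ≥ 190 MPa; max service T ≥ 260 °C; k ≥ 0.200 W/(m·K). Survivors: sample P, sample B.
Putting every candidate on a common basis:
  sample P: E = 112.4 GPa, ρ = 4445 kg/m³
  sample B: E = 308.3 GPa, ρ = 3183 kg/m³
  sample B: M = 5.52×10⁻³
  sample P: M = 2.38×10⁻³
The maximum is for sample B.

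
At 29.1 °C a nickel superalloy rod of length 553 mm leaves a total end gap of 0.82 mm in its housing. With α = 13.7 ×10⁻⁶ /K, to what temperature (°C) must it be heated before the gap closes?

α·L₀·ΔT = 0.82 mm ⇒ ΔT = 0.82 / (13.7×10⁻⁶ × 553.0) = 108.2 K.
T = 29.1 + 108.2 = 137.3 °C.

137 °C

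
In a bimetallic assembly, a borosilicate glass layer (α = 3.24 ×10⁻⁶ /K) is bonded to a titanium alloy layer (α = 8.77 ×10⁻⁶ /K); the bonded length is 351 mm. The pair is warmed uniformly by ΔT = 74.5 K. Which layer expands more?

titanium alloy

α(borosilicate glass) = 3.24×10⁻⁶/K vs α(titanium alloy) = 8.77×10⁻⁶/K.
Higher α expands more for the same ΔT: titanium alloy.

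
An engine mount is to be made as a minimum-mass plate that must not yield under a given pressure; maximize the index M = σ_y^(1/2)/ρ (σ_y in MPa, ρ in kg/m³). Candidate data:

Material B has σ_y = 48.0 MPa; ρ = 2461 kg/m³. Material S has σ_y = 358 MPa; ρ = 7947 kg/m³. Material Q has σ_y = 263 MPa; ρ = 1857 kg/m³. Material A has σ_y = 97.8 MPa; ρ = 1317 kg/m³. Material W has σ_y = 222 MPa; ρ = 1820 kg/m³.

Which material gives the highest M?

material Q

Computing M directly (units already consistent):
  material Q: M = 8.73×10⁻³
  material W: M = 8.19×10⁻³
  material A: M = 7.51×10⁻³
  material B: M = 2.82×10⁻³
  material S: M = 2.38×10⁻³
The maximum is for material Q.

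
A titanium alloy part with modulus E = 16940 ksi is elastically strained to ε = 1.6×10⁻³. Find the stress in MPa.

E = 16940 ksi = 116.8 GPa.
σ = E·ε = 116800 MPa × 1.6×10⁻³ = 187 MPa.

187 MPa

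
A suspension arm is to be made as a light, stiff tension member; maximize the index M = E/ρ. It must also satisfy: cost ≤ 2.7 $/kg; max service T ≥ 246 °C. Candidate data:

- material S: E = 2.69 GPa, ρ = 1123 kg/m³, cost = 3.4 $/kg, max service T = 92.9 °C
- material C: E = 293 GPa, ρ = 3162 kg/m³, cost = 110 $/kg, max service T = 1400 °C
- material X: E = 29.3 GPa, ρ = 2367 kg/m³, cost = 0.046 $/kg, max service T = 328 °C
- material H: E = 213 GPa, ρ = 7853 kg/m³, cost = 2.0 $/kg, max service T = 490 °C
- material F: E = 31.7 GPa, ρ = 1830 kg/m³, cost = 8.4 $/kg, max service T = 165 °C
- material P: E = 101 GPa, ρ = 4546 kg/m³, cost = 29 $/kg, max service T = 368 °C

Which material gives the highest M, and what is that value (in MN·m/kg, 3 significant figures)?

Screen on constraints: cost ≤ 2.7 $/kg; max service T ≥ 246 °C. Survivors: material X, material H.
Computing M directly (units already consistent):
  material H: M = 27.1 MN·m/kg
  material X: M = 12.4 MN·m/kg
Material H has the largest M.

material H, M = 27.1 MN·m/kg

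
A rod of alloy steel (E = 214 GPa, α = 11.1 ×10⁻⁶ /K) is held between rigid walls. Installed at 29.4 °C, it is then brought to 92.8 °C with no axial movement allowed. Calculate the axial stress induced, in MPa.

ΔT = 63.40 K. Constrained thermal stress σ = E·α·ΔT = 214.0×10³ MPa × 11.1×10⁻⁶ × 63.40 = 151 MPa (compressive).

151 MPa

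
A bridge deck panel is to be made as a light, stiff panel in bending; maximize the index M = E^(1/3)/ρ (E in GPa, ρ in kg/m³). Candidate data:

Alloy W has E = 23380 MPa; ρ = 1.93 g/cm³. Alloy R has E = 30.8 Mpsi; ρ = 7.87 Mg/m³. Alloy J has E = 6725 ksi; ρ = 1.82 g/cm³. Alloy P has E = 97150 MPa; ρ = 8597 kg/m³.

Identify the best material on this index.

Putting every candidate on a common basis:
  alloy W: E = 23.38 GPa, ρ = 1930 kg/m³
  alloy R: E = 212.4 GPa, ρ = 7870 kg/m³
  alloy J: E = 46.37 GPa, ρ = 1820 kg/m³
  alloy P: E = 97.15 GPa, ρ = 8597 kg/m³
  alloy J: M = 1.97×10⁻³
  alloy W: M = 1.48×10⁻³
  alloy R: M = 0.758×10⁻³
  alloy P: M = 0.535×10⁻³
The maximum is for alloy J.

alloy J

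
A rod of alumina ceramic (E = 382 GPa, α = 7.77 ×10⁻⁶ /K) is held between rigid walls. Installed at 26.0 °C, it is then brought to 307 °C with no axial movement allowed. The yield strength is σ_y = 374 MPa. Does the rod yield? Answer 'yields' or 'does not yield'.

ΔT = 281.0 K. Constrained thermal stress σ = E·α·ΔT = 382.0×10³ MPa × 7.77×10⁻⁶ × 281.0 = 834 MPa (compressive).
Compare to σ_y = 374 MPa: σ ≥ σ_y, so it yields.

yields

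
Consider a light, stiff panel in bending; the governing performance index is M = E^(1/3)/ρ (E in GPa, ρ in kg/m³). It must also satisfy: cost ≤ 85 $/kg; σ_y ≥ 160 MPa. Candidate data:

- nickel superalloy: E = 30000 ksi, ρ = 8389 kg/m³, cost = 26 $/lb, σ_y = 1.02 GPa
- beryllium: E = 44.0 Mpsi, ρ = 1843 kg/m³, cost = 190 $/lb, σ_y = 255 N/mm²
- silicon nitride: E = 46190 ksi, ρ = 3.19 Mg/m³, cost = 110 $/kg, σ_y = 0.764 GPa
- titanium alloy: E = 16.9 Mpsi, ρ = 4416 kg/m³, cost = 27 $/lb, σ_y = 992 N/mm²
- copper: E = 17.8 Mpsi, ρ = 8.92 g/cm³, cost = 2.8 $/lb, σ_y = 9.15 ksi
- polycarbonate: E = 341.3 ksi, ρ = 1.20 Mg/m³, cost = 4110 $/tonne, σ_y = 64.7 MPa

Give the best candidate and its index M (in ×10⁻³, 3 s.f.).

Screen on constraints: cost ≤ 85 $/kg; σ_y ≥ 160 MPa. Survivors: nickel superalloy, titanium alloy.
Normalizing units and computing the index:
  nickel superalloy: E = 206.8 GPa, ρ = 8389 kg/m³
  titanium alloy: E = 116.5 GPa, ρ = 4416 kg/m³
  titanium alloy: M = 1.11×10⁻³
  nickel superalloy: M = 0.705×10⁻³
Titanium alloy ranks first.

titanium alloy, M = 1.11×10⁻³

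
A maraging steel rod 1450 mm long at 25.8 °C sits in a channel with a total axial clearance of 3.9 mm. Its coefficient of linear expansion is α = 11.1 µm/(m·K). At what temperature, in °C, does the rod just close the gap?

α·L₀·ΔT = 3.9 mm ⇒ ΔT = 3.9 / (11.1×10⁻⁶ × 1450.0) = 242.3 K.
T = 25.8 + 242.3 = 268.1 °C.

268 °C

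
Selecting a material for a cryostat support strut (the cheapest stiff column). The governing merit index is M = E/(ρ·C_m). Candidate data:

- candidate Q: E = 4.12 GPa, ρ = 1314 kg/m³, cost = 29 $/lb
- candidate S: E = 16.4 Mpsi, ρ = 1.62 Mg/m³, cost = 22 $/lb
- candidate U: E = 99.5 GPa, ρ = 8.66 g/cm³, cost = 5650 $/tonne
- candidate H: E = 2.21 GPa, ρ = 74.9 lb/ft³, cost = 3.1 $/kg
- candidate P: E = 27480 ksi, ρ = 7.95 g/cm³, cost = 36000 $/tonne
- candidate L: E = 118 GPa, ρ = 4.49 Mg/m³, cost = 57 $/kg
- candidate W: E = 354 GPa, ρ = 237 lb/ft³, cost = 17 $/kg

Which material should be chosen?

After converting to SI:
  candidate Q: E = 4.120 GPa, ρ = 1314 kg/m³, cost = 63.93 $/kg
  candidate S: E = 113.1 GPa, ρ = 1620 kg/m³, cost = 48.50 $/kg
  candidate U: E = 99.50 GPa, ρ = 8660 kg/m³, cost = 5.650 $/kg
  candidate H: E = 2.210 GPa, ρ = 1200 kg/m³, cost = 3.100 $/kg
  candidate P: E = 189.5 GPa, ρ = 7950 kg/m³, cost = 36.00 $/kg
  candidate L: E = 118.0 GPa, ρ = 4490 kg/m³, cost = 57.00 $/kg
  candidate W: E = 354.0 GPa, ρ = 3796 kg/m³, cost = 17.00 $/kg
  candidate W: M = 5.49 MN·m per $
  candidate U: M = 2.03 MN·m per $
  candidate S: M = 1.44 MN·m per $
  candidate P: M = 0.662 MN·m per $
  candidate H: M = 0.594 MN·m per $
  candidate L: M = 0.461 MN·m per $
  candidate Q: M = 0.0490 MN·m per $
Candidate W ranks first.

candidate W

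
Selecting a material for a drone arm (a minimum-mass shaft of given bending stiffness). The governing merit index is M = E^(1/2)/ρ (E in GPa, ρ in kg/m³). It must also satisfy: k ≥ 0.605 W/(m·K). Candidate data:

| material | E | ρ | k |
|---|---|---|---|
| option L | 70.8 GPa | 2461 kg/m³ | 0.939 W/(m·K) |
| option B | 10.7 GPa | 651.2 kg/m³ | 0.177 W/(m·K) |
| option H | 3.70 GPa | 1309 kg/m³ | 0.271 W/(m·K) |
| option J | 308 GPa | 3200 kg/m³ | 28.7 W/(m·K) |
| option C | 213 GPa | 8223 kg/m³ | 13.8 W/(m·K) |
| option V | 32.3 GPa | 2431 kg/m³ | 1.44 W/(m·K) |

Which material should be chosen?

option J

Screen on constraints: k ≥ 0.605 W/(m·K). Survivors: option L, option J, option C, option V.
Per-candidate index values:
  option J: M = 5.48×10⁻³
  option L: M = 3.42×10⁻³
  option V: M = 2.34×10⁻³
  option C: M = 1.77×10⁻³
Option J has the largest M.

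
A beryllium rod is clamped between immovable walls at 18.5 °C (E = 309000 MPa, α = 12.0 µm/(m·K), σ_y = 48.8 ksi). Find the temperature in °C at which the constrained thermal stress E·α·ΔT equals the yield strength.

E = 309000 MPa = 309.0 GPa.
σ_y = 48.8 ksi = 336.5 MPa.
E·α·ΔT = 336.5 MPa ⇒ ΔT = 336.5 / (309.0×10³ × 12.0×10⁻⁶) = 90.74 K.
T = 18.5 + 90.74 = 109.2 °C.

109 °C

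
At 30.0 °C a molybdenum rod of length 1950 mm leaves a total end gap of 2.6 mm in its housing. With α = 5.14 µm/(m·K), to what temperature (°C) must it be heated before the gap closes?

α·L₀·ΔT = 2.6 mm ⇒ ΔT = 2.6 / (5.14×10⁻⁶ × 1950.0) = 259.4 K.
T = 30.0 + 259.4 = 289.4 °C.

289 °C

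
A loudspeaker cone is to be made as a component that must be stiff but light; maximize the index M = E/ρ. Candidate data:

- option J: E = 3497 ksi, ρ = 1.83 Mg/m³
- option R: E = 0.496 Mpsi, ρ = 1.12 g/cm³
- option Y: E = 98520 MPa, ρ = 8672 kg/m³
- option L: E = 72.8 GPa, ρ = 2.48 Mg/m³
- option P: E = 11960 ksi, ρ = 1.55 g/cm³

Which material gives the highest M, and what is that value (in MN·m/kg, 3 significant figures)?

Putting every candidate on a common basis:
  option J: E = 24.11 GPa, ρ = 1830 kg/m³
  option R: E = 3.420 GPa, ρ = 1120 kg/m³
  option Y: E = 98.52 GPa, ρ = 8672 kg/m³
  option L: E = 72.80 GPa, ρ = 2480 kg/m³
  option P: E = 82.46 GPa, ρ = 1550 kg/m³
  option P: M = 53.2 MN·m/kg
  option L: M = 29.4 MN·m/kg
  option J: M = 13.2 MN·m/kg
  option Y: M = 11.4 MN·m/kg
  option R: M = 3.05 MN·m/kg
Option P has the largest M.

option P, M = 53.2 MN·m/kg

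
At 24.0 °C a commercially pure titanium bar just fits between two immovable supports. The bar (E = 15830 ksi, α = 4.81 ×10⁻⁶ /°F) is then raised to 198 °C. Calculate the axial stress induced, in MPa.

E = 15830 ksi = 109.1 GPa.
α = 4.81×10⁻⁶/°F × 9/5 = 8.66×10⁻⁶/K.
ΔT = 174.0 K. Constrained thermal stress σ = E·α·ΔT = 109.1×10³ MPa × 8.66×10⁻⁶ × 174.0 = 164 MPa (compressive).

164 MPa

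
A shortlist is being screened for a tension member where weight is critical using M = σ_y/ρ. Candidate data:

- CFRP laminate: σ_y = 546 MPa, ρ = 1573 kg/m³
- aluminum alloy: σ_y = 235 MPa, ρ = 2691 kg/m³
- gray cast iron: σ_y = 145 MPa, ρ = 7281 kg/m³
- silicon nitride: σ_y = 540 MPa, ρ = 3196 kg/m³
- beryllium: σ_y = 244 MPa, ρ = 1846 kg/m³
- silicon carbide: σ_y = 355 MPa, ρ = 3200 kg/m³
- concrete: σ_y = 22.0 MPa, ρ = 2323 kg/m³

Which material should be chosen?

Evaluate M for each candidate:
  CFRP laminate: M = 347 kN·m/kg
  silicon nitride: M = 169 kN·m/kg
  beryllium: M = 132 kN·m/kg
  silicon carbide: M = 111 kN·m/kg
  aluminum alloy: M = 87.3 kN·m/kg
  gray cast iron: M = 19.9 kN·m/kg
  concrete: M = 9.47 kN·m/kg
Highest index: CFRP laminate.

CFRP laminate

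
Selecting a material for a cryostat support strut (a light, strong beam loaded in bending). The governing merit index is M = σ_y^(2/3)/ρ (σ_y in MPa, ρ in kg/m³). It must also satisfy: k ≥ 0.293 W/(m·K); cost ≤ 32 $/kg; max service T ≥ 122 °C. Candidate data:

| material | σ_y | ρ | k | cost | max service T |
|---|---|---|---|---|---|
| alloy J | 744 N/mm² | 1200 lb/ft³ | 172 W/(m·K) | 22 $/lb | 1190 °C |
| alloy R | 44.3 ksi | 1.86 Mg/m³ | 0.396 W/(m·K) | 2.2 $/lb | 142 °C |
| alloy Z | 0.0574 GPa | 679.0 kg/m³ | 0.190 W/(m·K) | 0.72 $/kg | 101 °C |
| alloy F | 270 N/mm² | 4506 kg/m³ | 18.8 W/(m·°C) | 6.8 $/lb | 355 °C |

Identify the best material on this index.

Screen on constraints: k ≥ 0.293 W/(m·K); cost ≤ 32 $/kg; max service T ≥ 122 °C. Survivors: alloy R, alloy F.
Convert each candidate to consistent units, then evaluate M:
  alloy R: σ_y = 305.4 MPa, ρ = 1860 kg/m³
  alloy F: σ_y = 270.0 MPa, ρ = 4506 kg/m³
  alloy R: M = 24.4×10⁻³
  alloy F: M = 9.27×10⁻³
Alloy R has the largest M.

alloy R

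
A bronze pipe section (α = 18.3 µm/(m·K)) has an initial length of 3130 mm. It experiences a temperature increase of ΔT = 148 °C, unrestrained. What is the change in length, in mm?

ΔL = α·L₀·ΔT = 18.3×10⁻⁶ × 3130 mm × 148.0 K = 8.48 mm.

8.48 mm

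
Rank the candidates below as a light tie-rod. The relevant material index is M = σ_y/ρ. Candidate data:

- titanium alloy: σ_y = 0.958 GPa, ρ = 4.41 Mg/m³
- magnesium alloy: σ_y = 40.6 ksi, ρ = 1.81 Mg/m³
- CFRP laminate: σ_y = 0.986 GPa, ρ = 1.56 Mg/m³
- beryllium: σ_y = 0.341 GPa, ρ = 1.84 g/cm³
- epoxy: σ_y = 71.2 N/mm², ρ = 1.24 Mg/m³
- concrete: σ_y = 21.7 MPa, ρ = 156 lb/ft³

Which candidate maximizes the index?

CFRP laminate

In SI units:
  titanium alloy: σ_y = 958.0 MPa, ρ = 4410 kg/m³
  magnesium alloy: σ_y = 279.9 MPa, ρ = 1810 kg/m³
  CFRP laminate: σ_y = 986.0 MPa, ρ = 1560 kg/m³
  beryllium: σ_y = 341.0 MPa, ρ = 1840 kg/m³
  epoxy: σ_y = 71.20 MPa, ρ = 1240 kg/m³
  concrete: σ_y = 21.70 MPa, ρ = 2499 kg/m³
  CFRP laminate: M = 632 kN·m/kg
  titanium alloy: M = 217 kN·m/kg
  beryllium: M = 185 kN·m/kg
  magnesium alloy: M = 155 kN·m/kg
  epoxy: M = 57.4 kN·m/kg
  concrete: M = 8.68 kN·m/kg
Highest index: CFRP laminate.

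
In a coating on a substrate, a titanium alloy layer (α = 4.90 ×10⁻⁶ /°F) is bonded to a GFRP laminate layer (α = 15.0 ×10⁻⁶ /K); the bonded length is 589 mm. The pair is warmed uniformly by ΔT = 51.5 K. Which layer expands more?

titanium alloy: α = 4.90×10⁻⁶/°F × 9/5 = 8.82×10⁻⁶/K.
α(titanium alloy) = 8.82×10⁻⁶/K vs α(GFRP laminate) = 15.0×10⁻⁶/K.
Higher α expands more for the same ΔT: GFRP laminate.

GFRP laminate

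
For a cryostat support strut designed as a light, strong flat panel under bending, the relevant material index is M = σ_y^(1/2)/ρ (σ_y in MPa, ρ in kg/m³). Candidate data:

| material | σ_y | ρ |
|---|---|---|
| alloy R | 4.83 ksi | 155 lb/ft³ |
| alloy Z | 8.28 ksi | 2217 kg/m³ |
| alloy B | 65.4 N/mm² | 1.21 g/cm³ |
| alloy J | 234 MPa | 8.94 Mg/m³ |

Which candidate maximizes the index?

Normalizing units and computing the index:
  alloy R: σ_y = 33.30 MPa, ρ = 2483 kg/m³
  alloy Z: σ_y = 57.09 MPa, ρ = 2217 kg/m³
  alloy B: σ_y = 65.40 MPa, ρ = 1210 kg/m³
  alloy J: σ_y = 234.0 MPa, ρ = 8940 kg/m³
  alloy B: M = 6.68×10⁻³
  alloy Z: M = 3.41×10⁻³
  alloy R: M = 2.32×10⁻³
  alloy J: M = 1.71×10⁻³
Highest index: alloy B.

alloy B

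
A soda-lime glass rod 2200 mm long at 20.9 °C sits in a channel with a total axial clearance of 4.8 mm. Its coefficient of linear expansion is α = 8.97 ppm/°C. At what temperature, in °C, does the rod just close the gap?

264 °C

α·L₀·ΔT = 4.8 mm ⇒ ΔT = 4.8 / (8.97×10⁻⁶ × 2200.0) = 243.2 K.
T = 20.9 + 243.2 = 264.1 °C.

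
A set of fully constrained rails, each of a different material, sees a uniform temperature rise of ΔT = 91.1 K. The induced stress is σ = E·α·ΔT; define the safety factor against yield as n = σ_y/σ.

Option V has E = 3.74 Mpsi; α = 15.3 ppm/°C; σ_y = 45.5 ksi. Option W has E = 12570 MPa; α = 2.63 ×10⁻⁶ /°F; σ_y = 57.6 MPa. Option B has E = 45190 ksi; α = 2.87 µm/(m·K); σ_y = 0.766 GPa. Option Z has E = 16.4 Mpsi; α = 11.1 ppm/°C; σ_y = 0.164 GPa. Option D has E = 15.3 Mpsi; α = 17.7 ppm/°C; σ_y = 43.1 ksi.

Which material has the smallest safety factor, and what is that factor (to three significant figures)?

option Z, n = 1.43

In consistent units (E in GPa, α in ×10⁻⁶/K, σ_y in MPa):
  option V: E = 25.79, α = 15.3, σ_y = 313.7 → σ = 35.9 MPa, n = 8.73
  option W: E = 12.57, α = 4.73, σ_y = 57.60 → σ = 5.42 MPa, n = 10.6
  option B: E = 311.6, α = 2.87, σ_y = 766.0 → σ = 81.5 MPa, n = 9.40
  option Z: E = 113.1, α = 11.1, σ_y = 164.0 → σ = 114 MPa, n = 1.43
  option D: E = 105.5, α = 17.7, σ_y = 297.2 → σ = 170 MPa, n = 1.75
Option Z has the lowest safety factor, n = 1.43.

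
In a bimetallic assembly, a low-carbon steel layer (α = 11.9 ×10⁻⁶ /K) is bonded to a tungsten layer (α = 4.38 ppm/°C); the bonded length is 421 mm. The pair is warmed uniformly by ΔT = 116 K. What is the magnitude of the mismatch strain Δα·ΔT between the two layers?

8.72×10⁻⁴

Δα = |11.9 − 4.38|×10⁻⁶/K = 7.52×10⁻⁶/K.
Mismatch strain = Δα·ΔT = 7.52×10⁻⁶ × 116.0 = 8.72×10⁻⁴.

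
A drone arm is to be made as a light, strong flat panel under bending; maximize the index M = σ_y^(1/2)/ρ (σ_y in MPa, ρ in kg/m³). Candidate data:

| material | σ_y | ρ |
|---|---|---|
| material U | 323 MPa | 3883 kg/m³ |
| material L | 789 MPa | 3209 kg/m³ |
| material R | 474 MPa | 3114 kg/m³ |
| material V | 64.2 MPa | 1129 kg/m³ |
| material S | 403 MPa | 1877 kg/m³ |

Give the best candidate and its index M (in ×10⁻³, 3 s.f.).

material S, M = 10.7×10⁻³

Per-candidate index values:
  material S: M = 10.7×10⁻³
  material L: M = 8.75×10⁻³
  material V: M = 7.10×10⁻³
  material R: M = 6.99×10⁻³
  material U: M = 4.63×10⁻³
Material S ranks first.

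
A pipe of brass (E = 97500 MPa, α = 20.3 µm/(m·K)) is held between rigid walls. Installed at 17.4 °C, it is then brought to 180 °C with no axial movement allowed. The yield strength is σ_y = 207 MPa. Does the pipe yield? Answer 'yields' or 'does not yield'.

yields

E = 97500 MPa = 97.50 GPa.
ΔT = 162.6 K. Constrained thermal stress σ = E·α·ΔT = 97.50×10³ MPa × 20.3×10⁻⁶ × 162.6 = 322 MPa (compressive).
Compare to σ_y = 207 MPa: σ ≥ σ_y, so it yields.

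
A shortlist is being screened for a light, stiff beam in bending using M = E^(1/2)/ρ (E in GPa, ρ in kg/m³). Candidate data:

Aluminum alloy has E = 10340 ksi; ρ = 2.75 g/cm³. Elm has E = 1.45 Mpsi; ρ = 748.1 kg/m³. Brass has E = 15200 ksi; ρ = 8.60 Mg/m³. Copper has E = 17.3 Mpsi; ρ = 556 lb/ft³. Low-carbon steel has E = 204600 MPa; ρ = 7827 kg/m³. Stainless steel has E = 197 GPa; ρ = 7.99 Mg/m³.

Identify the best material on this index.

elm

Putting every candidate on a common basis:
  aluminum alloy: E = 71.29 GPa, ρ = 2750 kg/m³
  elm: E = 9.997 GPa, ρ = 748.1 kg/m³
  brass: E = 104.8 GPa, ρ = 8600 kg/m³
  copper: E = 119.3 GPa, ρ = 8906 kg/m³
  low-carbon steel: E = 204.6 GPa, ρ = 7827 kg/m³
  stainless steel: E = 197.0 GPa, ρ = 7990 kg/m³
  elm: M = 4.23×10⁻³
  aluminum alloy: M = 3.07×10⁻³
  low-carbon steel: M = 1.83×10⁻³
  stainless steel: M = 1.76×10⁻³
  copper: M = 1.23×10⁻³
  brass: M = 1.19×10⁻³
Elm ranks first.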